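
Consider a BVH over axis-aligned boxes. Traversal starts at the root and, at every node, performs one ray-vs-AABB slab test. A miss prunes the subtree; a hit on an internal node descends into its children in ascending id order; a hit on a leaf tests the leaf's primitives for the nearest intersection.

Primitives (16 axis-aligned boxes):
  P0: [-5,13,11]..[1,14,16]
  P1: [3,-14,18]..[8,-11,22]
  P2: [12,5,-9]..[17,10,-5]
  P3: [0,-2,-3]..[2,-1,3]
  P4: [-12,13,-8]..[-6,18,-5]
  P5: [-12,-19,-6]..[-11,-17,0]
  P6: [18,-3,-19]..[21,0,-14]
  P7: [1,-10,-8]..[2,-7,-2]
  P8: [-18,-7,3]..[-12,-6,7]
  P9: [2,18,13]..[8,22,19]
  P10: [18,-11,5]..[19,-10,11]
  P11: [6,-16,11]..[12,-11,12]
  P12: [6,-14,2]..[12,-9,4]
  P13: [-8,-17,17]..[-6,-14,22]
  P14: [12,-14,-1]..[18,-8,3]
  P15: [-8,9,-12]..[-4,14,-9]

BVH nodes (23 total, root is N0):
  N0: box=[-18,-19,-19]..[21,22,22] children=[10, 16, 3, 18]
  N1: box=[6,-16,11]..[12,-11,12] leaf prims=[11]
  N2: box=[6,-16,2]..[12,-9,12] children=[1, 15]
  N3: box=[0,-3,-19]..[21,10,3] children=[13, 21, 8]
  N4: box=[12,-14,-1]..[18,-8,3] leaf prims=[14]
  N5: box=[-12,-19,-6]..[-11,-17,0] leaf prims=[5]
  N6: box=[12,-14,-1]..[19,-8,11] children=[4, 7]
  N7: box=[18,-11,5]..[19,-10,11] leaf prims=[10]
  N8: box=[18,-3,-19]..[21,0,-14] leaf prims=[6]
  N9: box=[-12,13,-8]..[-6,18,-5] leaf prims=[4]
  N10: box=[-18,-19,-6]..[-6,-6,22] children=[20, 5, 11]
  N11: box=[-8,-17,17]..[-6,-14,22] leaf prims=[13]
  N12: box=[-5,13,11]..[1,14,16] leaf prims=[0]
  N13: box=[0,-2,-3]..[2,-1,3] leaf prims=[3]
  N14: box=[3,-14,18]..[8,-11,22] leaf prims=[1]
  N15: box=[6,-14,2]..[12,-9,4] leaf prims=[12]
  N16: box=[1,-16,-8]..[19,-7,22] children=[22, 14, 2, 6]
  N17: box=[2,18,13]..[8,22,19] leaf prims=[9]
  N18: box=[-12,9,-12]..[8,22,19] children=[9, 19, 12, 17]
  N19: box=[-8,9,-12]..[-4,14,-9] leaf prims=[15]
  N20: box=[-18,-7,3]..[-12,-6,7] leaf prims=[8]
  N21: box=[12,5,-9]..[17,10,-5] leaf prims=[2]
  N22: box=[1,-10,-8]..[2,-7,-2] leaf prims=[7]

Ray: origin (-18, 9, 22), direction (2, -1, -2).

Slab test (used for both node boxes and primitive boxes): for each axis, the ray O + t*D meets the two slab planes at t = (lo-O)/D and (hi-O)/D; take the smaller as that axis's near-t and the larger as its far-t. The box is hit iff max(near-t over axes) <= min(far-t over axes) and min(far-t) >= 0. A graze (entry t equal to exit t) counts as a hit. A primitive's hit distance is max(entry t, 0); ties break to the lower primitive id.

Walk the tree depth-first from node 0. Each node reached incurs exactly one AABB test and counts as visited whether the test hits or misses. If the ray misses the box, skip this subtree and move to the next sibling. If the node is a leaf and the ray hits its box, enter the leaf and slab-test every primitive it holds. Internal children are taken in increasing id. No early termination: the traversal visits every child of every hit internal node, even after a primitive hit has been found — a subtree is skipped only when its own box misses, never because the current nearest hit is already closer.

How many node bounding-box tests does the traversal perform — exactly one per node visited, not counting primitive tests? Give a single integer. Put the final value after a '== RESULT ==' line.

Walk:
N0 x:[0,39/2] y:[-13,28] z:[0,41/2] -> hit [0,39/2], descend [3, 10, 16, 18]
  N3 x:[9,39/2] y:[-1,12] z:[19/2,41/2] -> hit [19/2,12], descend [8, 13, 21]
    N8 x:[18,39/2] y:[9,12] z:[18,41/2] -> miss, prune
    N13 x:[9,10] y:[10,11] z:[19/2,25/2] -> hit [10,10] leaf, test {P3@t=10}
    N21 x:[15,35/2] y:[-1,4] z:[27/2,31/2] -> miss, prune
  N10 x:[0,6] y:[15,28] z:[0,14] -> miss, prune
  N16 x:[19/2,37/2] y:[16,25] z:[0,15] -> miss, prune
  N18 x:[3,13] y:[-13,0] z:[3/2,17] -> miss, prune

8 AABB tests over nodes [0, 3, 8, 13, 21, 10, 16, 18]; 1 leaf entered; closest P3.

== RESULT ==
8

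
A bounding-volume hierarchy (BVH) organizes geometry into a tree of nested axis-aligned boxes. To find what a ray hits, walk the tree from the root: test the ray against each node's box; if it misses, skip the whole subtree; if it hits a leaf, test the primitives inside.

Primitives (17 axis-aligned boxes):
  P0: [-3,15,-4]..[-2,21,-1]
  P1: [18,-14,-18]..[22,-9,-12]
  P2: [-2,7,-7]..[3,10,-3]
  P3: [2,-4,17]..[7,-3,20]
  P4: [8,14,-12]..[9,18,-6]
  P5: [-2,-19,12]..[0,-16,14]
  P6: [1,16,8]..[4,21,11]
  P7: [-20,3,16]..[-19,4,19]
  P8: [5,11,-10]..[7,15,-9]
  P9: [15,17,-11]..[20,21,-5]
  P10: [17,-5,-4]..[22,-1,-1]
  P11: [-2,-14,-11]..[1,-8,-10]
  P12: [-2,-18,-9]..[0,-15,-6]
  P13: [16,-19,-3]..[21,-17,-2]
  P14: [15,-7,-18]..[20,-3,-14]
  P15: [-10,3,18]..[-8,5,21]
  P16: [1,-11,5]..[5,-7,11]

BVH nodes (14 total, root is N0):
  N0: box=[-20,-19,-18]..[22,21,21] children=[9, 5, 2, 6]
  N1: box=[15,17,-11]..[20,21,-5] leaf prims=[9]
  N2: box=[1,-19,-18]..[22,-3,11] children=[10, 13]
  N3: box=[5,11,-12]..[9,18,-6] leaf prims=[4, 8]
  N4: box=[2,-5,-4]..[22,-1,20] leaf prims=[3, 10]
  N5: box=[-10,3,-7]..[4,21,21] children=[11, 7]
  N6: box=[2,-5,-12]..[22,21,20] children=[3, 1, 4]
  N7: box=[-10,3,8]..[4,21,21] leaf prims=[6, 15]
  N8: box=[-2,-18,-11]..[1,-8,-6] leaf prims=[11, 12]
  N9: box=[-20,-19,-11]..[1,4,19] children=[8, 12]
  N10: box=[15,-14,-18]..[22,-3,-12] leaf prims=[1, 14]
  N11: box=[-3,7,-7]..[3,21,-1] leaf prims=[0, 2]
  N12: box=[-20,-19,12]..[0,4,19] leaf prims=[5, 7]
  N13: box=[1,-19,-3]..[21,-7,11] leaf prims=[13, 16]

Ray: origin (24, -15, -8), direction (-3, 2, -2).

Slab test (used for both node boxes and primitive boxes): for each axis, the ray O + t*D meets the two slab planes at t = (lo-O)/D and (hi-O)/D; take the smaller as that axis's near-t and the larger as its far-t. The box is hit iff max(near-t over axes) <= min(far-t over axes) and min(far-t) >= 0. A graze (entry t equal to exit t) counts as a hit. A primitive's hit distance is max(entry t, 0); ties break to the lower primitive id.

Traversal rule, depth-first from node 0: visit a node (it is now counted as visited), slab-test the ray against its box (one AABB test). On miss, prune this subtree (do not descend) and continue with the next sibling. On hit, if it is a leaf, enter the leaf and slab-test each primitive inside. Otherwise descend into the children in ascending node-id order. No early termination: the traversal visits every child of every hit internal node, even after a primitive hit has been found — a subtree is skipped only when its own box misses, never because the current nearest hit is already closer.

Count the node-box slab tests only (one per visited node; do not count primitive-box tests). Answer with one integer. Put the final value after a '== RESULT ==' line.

Traverse from the root:
N0 x:[2/3,44/3] y:[-2,18] z:[-29/2,5] -> hit [2/3,5], descend [2, 5, 6, 9]
  N2 x:[2/3,23/3] y:[-2,6] z:[-19/2,5] -> hit [2/3,5], descend [10, 13]
    N10 x:[2/3,3] y:[1/2,6] z:[2,5] -> hit [2,3] leaf, test {P1@t=2, P14(miss)}
    N13 x:[1,23/3] y:[-2,4] z:[-19/2,-5/2] -> miss, prune
  N5 x:[20/3,34/3] y:[9,18] z:[-29/2,-1/2] -> miss, prune
  N6 x:[2/3,22/3] y:[5,18] z:[-14,2] -> miss, prune
  N9 x:[23/3,44/3] y:[-2,19/2] z:[-27/2,3/2] -> miss, prune

Summary -> nodes [0, 2, 10, 13, 5, 6, 9]; box-tests=7; leaf-entries=1; first=P1

== RESULT ==
7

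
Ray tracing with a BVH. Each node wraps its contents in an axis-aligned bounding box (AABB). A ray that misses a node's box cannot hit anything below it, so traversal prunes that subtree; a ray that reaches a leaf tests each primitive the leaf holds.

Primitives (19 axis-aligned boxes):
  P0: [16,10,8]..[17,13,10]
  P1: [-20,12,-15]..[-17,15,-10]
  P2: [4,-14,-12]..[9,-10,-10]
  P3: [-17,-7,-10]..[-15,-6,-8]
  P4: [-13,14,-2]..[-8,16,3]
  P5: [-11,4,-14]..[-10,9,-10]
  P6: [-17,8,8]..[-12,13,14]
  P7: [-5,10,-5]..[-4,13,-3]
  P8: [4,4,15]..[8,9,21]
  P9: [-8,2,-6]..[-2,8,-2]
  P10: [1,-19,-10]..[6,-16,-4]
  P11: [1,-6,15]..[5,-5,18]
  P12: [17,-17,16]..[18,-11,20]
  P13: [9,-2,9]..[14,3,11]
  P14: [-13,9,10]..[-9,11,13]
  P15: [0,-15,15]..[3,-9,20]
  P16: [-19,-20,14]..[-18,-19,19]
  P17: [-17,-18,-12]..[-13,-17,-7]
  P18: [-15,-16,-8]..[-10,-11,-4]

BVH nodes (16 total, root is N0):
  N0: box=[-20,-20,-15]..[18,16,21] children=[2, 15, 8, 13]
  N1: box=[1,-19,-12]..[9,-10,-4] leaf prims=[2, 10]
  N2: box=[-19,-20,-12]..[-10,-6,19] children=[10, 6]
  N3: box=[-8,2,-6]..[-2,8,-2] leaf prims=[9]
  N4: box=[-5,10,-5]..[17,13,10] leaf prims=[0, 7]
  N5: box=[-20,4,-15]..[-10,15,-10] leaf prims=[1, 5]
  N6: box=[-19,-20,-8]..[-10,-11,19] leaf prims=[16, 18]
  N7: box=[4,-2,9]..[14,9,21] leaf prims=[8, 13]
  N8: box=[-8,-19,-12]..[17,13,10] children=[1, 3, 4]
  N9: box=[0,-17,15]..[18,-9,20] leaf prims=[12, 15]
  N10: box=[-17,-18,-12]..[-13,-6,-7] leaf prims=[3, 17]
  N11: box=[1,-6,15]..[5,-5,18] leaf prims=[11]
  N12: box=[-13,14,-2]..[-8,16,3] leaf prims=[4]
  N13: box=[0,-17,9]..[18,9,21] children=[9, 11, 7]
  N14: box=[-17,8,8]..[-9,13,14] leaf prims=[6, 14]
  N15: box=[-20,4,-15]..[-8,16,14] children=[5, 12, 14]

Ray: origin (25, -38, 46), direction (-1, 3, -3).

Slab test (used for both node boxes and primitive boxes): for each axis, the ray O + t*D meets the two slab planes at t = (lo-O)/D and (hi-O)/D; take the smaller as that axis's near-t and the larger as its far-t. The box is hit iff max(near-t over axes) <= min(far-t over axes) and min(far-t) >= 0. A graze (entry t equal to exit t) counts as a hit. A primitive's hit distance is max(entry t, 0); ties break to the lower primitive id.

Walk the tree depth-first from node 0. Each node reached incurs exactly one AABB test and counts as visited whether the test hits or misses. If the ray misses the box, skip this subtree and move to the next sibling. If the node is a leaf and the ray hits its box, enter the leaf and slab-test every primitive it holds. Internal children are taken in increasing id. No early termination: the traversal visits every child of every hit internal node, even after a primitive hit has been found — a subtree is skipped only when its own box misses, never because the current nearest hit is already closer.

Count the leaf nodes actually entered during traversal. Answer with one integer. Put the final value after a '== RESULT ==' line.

Walk:
N0 x:[7,45] y:[6,18] z:[25/3,61/3] -> hit [25/3,18], descend [2, 8, 13, 15]
  N2 x:[35,44] y:[6,32/3] z:[9,58/3] -> miss, prune
  N8 x:[8,33] y:[19/3,17] z:[12,58/3] -> hit [12,17], descend [1, 3, 4]
    N1 x:[16,24] y:[19/3,28/3] z:[50/3,58/3] -> miss, prune
    N3 x:[27,33] y:[40/3,46/3] z:[16,52/3] -> miss, prune
    N4 x:[8,30] y:[16,17] z:[12,17] -> hit [16,17] leaf, test {P0(miss), P7(miss)}
  N13 x:[7,25] y:[7,47/3] z:[25/3,37/3] -> hit [25/3,37/3], descend [7, 9, 11]
    N7 x:[11,21] y:[12,47/3] z:[25/3,37/3] -> hit [12,37/3] leaf, test {P8(miss), P13@t=12}
    N9 x:[7,25] y:[7,29/3] z:[26/3,31/3] -> hit [26/3,29/3] leaf, test {P12(miss), P15(miss)}
    N11 x:[20,24] y:[32/3,11] z:[28/3,31/3] -> miss, prune
  N15 x:[33,45] y:[14,18] z:[32/3,61/3] -> miss, prune

Summary -> nodes [0, 2, 8, 1, 3, 4, 13, 7, 9, 11, 15]; box-tests=11; leaf-entries=3; first=P13

== RESULT ==
3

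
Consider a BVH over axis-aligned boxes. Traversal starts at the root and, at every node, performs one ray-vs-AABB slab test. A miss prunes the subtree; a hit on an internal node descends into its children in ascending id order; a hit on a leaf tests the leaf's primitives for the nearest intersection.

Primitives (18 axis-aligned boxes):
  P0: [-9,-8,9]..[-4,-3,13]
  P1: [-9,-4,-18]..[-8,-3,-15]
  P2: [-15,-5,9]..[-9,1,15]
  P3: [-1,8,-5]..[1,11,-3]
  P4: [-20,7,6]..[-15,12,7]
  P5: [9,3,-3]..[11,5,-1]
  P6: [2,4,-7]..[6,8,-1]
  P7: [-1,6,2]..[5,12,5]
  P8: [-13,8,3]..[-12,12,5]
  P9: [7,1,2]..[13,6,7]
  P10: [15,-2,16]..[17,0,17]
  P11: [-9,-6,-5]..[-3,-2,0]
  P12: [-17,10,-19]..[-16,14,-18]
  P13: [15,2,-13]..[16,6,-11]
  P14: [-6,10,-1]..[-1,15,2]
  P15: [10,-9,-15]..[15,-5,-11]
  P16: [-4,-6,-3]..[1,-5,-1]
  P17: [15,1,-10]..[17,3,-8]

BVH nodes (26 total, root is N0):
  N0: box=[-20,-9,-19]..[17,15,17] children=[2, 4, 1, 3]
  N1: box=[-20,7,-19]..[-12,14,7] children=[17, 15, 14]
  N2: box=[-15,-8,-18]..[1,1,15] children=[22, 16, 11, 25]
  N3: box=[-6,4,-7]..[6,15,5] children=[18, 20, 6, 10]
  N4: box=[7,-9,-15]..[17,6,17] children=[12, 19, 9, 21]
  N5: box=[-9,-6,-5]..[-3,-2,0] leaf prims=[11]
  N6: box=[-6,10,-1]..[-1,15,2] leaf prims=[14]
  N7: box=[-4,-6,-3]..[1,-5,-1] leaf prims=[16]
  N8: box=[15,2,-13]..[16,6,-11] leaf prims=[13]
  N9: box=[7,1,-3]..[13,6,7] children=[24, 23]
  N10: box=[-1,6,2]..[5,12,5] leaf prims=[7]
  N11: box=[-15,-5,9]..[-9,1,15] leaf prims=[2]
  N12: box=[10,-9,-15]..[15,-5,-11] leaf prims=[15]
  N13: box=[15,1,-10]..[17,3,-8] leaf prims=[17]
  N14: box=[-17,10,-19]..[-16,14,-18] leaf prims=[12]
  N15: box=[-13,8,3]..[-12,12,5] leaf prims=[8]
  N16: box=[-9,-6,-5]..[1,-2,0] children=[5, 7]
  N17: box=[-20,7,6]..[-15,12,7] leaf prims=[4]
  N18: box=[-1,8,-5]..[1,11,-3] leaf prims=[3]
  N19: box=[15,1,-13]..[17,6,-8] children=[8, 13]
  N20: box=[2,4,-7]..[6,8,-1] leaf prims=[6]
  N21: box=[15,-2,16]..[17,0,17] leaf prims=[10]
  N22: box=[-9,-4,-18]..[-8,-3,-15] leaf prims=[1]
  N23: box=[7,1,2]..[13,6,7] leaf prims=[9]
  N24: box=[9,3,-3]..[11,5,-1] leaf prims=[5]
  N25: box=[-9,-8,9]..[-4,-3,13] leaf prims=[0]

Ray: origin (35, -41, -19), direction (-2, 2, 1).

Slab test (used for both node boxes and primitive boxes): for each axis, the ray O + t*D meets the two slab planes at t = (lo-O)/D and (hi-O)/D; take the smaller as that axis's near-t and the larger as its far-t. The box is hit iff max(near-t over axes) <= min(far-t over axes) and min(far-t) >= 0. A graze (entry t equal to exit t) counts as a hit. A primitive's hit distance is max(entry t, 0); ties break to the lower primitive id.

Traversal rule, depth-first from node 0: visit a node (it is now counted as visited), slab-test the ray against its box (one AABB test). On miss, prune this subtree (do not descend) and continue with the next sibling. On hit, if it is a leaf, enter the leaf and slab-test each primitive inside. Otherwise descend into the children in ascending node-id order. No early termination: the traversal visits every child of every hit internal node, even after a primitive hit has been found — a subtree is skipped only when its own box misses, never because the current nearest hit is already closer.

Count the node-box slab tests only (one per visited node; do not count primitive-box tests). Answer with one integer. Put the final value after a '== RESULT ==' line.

Walk:
N0 x:[9,55/2] y:[16,28] z:[0,36] -> hit [16,55/2], descend [1, 2, 3, 4]
  N1 x:[47/2,55/2] y:[24,55/2] z:[0,26] -> hit [24,26], descend [14, 15, 17]
    N14 x:[51/2,26] y:[51/2,55/2] z:[0,1] -> miss, prune
    N15 x:[47/2,24] y:[49/2,53/2] z:[22,24] -> miss, prune
    N17 x:[25,55/2] y:[24,53/2] z:[25,26] -> hit [25,26] leaf, test {P4@t=25}
  N2 x:[17,25] y:[33/2,21] z:[1,34] -> hit [17,21], descend [11, 16, 22, 25]
    N11 x:[22,25] y:[18,21] z:[28,34] -> miss, prune
    N16 x:[17,22] y:[35/2,39/2] z:[14,19] -> hit [35/2,19], descend [5, 7]
      N5 x:[19,22] y:[35/2,39/2] z:[14,19] -> hit [19,19] leaf, test {P11@t=19}
      N7 x:[17,39/2] y:[35/2,18] z:[16,18] -> hit [35/2,18] leaf, test {P16@t=35/2}
    N22 x:[43/2,22] y:[37/2,19] z:[1,4] -> miss, prune
    N25 x:[39/2,22] y:[33/2,19] z:[28,32] -> miss, prune
  N3 x:[29/2,41/2] y:[45/2,28] z:[12,24] -> miss, prune
  N4 x:[9,14] y:[16,47/2] z:[4,36] -> miss, prune

order=[0, 1, 14, 15, 17, 2, 11, 16, 5, 7, 22, 25, 3, 4]  |boxes|=14  |leaves|=3  hit=P16

== RESULT ==
14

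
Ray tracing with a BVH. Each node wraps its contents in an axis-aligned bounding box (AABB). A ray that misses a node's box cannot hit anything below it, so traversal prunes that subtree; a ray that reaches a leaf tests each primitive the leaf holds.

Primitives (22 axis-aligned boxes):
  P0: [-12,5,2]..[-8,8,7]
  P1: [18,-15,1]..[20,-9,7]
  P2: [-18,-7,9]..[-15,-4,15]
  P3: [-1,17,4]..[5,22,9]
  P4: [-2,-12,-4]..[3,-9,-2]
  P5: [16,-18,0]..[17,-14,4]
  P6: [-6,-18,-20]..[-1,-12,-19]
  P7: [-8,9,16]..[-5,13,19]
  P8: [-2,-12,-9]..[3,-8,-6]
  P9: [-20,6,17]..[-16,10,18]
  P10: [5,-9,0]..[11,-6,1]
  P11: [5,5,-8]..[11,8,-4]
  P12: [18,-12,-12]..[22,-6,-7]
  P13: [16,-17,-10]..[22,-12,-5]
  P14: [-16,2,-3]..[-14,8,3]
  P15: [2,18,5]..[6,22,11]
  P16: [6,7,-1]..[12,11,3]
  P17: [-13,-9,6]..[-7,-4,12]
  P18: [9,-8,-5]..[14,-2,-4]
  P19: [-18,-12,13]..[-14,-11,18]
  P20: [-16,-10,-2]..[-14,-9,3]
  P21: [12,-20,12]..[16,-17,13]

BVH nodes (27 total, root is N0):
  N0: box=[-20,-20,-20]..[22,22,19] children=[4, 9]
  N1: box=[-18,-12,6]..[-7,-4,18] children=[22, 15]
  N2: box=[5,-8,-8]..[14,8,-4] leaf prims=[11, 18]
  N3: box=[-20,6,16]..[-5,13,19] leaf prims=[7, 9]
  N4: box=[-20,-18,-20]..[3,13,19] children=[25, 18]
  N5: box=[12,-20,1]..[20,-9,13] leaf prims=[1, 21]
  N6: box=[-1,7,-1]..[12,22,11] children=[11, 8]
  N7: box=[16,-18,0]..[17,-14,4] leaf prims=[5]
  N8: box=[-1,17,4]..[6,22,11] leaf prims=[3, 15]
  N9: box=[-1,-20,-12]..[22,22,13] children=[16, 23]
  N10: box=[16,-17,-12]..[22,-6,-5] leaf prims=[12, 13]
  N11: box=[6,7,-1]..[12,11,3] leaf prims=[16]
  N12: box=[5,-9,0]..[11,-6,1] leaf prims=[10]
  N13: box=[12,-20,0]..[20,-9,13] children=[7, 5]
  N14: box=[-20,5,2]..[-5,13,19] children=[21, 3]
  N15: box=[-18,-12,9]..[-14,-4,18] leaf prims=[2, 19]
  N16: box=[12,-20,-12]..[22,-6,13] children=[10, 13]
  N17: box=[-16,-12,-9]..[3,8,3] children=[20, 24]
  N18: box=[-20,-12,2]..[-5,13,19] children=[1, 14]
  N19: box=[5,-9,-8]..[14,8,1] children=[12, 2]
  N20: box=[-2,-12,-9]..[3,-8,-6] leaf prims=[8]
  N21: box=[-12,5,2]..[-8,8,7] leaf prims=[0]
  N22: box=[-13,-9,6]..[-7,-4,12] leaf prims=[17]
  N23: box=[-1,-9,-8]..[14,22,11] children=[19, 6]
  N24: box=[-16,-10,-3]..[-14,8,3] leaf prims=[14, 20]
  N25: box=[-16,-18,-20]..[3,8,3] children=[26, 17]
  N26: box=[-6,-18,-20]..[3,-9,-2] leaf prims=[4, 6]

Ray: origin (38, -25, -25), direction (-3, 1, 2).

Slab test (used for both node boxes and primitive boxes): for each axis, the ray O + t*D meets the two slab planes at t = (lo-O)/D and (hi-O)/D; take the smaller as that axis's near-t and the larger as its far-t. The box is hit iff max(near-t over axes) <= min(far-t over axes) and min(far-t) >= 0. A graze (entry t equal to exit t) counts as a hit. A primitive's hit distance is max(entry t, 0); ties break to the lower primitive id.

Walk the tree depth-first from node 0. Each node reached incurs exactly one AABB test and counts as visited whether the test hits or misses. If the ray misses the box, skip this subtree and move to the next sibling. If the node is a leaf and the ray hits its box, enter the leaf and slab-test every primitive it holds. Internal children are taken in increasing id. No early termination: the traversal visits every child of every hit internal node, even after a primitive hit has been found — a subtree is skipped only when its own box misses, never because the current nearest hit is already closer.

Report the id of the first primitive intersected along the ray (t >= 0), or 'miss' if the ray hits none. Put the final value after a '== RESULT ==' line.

Walk:
N0 x:[16/3,58/3] y:[5,47] z:[5/2,22] -> hit [16/3,58/3], descend [4, 9]
  N4 x:[35/3,58/3] y:[7,38] z:[5/2,22] -> hit [35/3,58/3], descend [18, 25]
    N18 x:[43/3,58/3] y:[13,38] z:[27/2,22] -> hit [43/3,58/3], descend [1, 14]
      N1 x:[15,56/3] y:[13,21] z:[31/2,43/2] -> hit [31/2,56/3], descend [15, 22]
        N15 x:[52/3,56/3] y:[13,21] z:[17,43/2] -> hit [52/3,56/3] leaf, test {P2@t=18, P19(miss)}
        N22 x:[15,17] y:[16,21] z:[31/2,37/2] -> hit [16,17] leaf, test {P17@t=16}
      N14 x:[43/3,58/3] y:[30,38] z:[27/2,22] -> miss, prune
    N25 x:[35/3,18] y:[7,33] z:[5/2,14] -> hit [35/3,14], descend [17, 26]
      N17 x:[35/3,18] y:[13,33] z:[8,14] -> hit [13,14], descend [20, 24]
        N20 x:[35/3,40/3] y:[13,17] z:[8,19/2] -> miss, prune
        N24 x:[52/3,18] y:[15,33] z:[11,14] -> miss, prune
      N26 x:[35/3,44/3] y:[7,16] z:[5/2,23/2] -> miss, prune
  N9 x:[16/3,13] y:[5,47] z:[13/2,19] -> hit [13/2,13], descend [16, 23]
    N16 x:[16/3,26/3] y:[5,19] z:[13/2,19] -> hit [13/2,26/3], descend [10, 13]
      N10 x:[16/3,22/3] y:[8,19] z:[13/2,10] -> miss, prune
      N13 x:[6,26/3] y:[5,16] z:[25/2,19] -> miss, prune
    N23 x:[8,13] y:[16,47] z:[17/2,18] -> miss, prune

Visited [0, 4, 18, 1, 15, 22, 14, 25, 17, 20, 24, 26, 9, 16, 10, 13, 23]. Tests: 17 box, 2 leaf. Nearest: P17.

== RESULT ==
17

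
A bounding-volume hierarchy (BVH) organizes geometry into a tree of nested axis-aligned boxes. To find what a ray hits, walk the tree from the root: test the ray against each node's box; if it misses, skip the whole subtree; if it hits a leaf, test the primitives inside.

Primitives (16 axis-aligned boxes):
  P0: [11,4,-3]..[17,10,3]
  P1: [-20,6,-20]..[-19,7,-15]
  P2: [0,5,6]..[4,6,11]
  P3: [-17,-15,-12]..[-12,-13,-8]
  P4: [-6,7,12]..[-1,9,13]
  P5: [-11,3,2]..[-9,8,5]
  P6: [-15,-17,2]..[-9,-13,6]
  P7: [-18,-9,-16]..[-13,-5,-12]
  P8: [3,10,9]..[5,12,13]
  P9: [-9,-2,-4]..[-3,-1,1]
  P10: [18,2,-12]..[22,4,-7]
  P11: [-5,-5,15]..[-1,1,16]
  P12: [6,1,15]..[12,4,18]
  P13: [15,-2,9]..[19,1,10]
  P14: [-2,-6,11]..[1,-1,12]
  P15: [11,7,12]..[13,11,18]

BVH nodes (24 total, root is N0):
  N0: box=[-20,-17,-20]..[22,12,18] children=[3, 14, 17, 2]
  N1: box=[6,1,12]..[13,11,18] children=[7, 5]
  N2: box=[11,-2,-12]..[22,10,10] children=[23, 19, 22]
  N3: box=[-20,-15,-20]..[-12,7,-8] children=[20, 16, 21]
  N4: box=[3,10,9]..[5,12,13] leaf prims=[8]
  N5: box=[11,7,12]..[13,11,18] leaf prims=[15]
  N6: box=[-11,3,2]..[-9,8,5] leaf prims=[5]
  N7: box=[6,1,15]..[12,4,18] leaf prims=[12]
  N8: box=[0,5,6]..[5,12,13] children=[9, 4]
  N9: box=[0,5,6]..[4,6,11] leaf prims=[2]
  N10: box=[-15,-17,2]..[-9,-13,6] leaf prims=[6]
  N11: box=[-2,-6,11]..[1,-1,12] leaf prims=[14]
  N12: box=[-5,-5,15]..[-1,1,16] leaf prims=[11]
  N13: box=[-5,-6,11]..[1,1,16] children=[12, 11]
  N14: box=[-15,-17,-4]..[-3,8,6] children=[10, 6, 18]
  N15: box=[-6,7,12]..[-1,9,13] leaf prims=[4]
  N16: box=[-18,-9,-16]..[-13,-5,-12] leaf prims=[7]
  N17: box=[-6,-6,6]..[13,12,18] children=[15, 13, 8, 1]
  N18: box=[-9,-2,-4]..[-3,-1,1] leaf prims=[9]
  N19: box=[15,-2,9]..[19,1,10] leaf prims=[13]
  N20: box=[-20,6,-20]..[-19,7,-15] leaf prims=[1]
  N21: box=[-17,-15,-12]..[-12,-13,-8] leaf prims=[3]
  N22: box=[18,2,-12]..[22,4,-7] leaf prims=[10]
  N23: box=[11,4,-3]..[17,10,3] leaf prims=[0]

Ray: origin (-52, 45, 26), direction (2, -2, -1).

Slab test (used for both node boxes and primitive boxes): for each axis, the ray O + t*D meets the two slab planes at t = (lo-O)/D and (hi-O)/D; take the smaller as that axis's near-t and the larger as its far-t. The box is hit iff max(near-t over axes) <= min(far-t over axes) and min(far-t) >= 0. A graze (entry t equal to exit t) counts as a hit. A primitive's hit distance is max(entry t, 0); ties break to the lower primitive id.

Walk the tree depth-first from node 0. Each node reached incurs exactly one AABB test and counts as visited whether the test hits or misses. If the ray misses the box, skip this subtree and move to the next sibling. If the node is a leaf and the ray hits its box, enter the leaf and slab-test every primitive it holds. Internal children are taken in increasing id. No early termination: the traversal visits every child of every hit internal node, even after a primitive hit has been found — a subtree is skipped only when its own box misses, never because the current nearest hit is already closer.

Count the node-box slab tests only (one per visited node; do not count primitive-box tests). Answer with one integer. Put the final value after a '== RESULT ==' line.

Traverse from the root:
N0 x:[16,37] y:[33/2,31] z:[8,46] -> hit [33/2,31], descend [2, 3, 14, 17]
  N2 x:[63/2,37] y:[35/2,47/2] z:[16,38] -> miss, prune
  N3 x:[16,20] y:[19,30] z:[34,46] -> miss, prune
  N14 x:[37/2,49/2] y:[37/2,31] z:[20,30] -> hit [20,49/2], descend [6, 10, 18]
    N6 x:[41/2,43/2] y:[37/2,21] z:[21,24] -> hit [21,21] leaf, test {P5@t=21}
    N10 x:[37/2,43/2] y:[29,31] z:[20,24] -> miss, prune
    N18 x:[43/2,49/2] y:[23,47/2] z:[25,30] -> miss, prune
  N17 x:[23,65/2] y:[33/2,51/2] z:[8,20] -> miss, prune

Summary -> nodes [0, 2, 3, 14, 6, 10, 18, 17]; box-tests=8; leaf-entries=1; first=P5

== RESULT ==
8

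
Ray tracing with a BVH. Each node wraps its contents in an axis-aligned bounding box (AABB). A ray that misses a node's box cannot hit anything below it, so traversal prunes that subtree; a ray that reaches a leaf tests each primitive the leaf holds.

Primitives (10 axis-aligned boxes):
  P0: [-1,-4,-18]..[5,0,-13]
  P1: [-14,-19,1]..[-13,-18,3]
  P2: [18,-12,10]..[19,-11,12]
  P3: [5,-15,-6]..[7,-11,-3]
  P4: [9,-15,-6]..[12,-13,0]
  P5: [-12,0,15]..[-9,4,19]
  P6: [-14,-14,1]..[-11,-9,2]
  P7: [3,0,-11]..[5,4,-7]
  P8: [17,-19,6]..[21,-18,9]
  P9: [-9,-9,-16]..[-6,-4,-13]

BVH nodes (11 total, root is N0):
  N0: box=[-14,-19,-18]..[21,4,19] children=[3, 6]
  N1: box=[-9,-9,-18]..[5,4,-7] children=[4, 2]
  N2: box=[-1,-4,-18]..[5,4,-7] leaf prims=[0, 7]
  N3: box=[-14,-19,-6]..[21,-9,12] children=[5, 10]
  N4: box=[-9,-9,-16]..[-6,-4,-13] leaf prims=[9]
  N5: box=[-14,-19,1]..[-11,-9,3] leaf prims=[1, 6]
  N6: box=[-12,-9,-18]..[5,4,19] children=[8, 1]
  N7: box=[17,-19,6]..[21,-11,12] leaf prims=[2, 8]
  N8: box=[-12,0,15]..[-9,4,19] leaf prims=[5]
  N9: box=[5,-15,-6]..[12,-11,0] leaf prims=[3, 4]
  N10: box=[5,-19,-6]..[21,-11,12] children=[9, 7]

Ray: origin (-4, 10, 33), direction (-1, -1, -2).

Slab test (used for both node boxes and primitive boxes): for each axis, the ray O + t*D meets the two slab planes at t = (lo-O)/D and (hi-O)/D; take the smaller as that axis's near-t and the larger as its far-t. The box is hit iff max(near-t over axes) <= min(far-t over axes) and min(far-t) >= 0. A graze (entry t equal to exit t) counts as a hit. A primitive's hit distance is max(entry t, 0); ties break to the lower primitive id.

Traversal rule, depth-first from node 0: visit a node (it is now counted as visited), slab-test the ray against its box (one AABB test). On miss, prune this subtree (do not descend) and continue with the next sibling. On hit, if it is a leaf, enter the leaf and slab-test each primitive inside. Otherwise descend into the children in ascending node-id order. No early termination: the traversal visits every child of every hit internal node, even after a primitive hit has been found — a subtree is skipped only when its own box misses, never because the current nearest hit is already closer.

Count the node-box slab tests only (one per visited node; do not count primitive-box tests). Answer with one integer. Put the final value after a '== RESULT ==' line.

Traverse from the root:
N0 x:[-25,10] y:[6,29] z:[7,51/2] -> hit [7,10], descend [3, 6]
  N3 x:[-25,10] y:[19,29] z:[21/2,39/2] -> miss, prune
  N6 x:[-9,8] y:[6,19] z:[7,51/2] -> hit [7,8], descend [1, 8]
    N1 x:[-9,5] y:[6,19] z:[20,51/2] -> miss, prune
    N8 x:[5,8] y:[6,10] z:[7,9] -> hit [7,8] leaf, test {P5@t=7}

5 AABB tests over nodes [0, 3, 6, 1, 8]; 1 leaf entered; closest P5.

== RESULT ==
5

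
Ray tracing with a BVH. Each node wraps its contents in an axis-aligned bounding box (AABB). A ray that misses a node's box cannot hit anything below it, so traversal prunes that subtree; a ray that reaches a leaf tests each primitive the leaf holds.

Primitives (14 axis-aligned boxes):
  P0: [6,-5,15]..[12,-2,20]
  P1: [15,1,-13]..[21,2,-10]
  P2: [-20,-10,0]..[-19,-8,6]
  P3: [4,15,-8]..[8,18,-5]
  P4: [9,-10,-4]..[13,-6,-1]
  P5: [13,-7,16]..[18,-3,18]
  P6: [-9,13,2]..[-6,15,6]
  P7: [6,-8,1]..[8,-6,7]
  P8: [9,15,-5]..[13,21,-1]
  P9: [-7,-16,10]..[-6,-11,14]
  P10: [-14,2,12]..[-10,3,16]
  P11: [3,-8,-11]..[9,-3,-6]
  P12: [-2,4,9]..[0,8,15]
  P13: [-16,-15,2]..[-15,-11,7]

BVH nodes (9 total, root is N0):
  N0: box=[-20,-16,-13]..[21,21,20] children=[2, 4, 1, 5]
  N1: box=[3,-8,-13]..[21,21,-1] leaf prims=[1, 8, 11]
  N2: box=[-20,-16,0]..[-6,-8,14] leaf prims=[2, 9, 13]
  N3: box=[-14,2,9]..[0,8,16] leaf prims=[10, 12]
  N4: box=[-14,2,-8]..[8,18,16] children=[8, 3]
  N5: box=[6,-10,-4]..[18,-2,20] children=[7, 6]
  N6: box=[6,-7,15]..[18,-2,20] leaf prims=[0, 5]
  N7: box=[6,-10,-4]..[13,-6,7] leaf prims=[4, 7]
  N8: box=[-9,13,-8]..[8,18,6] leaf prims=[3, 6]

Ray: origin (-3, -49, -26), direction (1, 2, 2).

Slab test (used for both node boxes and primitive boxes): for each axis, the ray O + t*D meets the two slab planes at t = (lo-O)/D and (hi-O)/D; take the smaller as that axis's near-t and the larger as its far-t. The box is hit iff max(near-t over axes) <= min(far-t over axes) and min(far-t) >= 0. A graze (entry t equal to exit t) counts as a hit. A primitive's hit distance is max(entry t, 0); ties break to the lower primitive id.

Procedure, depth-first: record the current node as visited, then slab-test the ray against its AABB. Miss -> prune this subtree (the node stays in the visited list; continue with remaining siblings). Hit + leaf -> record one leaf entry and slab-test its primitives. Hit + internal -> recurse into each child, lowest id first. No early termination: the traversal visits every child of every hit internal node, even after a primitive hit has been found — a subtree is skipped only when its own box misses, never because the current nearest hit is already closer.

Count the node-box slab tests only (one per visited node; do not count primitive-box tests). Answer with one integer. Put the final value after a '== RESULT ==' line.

Trace the traversal:
N0 x:[-17,24] y:[33/2,35] z:[13/2,23] -> hit [33/2,23], descend [1, 2, 4, 5]
  N1 x:[6,24] y:[41/2,35] z:[13/2,25/2] -> miss, prune
  N2 x:[-17,-3] y:[33/2,41/2] z:[13,20] -> miss, prune
  N4 x:[-11,11] y:[51/2,67/2] z:[9,21] -> miss, prune
  N5 x:[9,21] y:[39/2,47/2] z:[11,23] -> hit [39/2,21], descend [6, 7]
    N6 x:[9,21] y:[21,47/2] z:[41/2,23] -> hit [21,21] leaf, test {P0(miss), P5@t=21}
    N7 x:[9,16] y:[39/2,43/2] z:[11,33/2] -> miss, prune

order=[0, 1, 2, 4, 5, 6, 7]  |boxes|=7  |leaves|=1  hit=P5

== RESULT ==
7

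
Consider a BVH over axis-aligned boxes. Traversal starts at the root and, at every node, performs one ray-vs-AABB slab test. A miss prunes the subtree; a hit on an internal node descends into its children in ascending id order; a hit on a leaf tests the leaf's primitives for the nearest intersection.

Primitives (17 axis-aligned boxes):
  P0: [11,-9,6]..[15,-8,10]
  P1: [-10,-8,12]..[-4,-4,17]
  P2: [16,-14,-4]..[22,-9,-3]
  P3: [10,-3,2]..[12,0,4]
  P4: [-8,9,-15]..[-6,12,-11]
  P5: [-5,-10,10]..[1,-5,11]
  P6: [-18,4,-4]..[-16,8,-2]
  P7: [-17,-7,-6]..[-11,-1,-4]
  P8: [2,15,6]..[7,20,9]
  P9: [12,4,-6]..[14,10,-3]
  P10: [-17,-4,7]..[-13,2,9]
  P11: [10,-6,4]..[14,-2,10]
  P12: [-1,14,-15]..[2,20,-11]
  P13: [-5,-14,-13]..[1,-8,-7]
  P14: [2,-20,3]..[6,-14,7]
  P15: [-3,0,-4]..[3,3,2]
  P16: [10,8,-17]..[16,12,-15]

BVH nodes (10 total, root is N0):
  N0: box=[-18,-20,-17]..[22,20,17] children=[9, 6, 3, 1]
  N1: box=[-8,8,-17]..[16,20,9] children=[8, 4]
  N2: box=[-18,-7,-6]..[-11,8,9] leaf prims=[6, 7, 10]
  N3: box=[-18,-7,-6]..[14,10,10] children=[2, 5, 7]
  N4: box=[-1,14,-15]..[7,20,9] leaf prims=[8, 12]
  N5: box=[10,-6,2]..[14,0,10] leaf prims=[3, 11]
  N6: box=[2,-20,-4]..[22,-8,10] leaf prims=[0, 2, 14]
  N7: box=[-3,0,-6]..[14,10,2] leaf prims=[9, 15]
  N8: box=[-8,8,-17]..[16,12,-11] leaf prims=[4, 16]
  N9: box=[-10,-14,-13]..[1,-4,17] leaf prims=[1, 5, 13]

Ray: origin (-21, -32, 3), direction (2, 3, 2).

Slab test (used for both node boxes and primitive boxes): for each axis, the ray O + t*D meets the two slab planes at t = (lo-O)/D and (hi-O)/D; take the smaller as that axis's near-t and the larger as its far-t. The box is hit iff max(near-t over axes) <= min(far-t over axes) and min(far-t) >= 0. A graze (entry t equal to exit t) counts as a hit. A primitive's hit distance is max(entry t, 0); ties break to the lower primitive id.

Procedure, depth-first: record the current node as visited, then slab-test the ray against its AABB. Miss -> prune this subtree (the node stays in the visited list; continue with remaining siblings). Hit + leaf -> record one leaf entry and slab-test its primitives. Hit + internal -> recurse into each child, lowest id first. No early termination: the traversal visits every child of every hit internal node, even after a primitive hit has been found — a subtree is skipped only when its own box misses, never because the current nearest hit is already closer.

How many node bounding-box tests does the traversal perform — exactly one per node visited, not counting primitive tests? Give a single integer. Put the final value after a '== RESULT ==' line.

Traverse from the root:
N0 x:[3/2,43/2] y:[4,52/3] z:[-10,7] -> hit [4,7], descend [1, 3, 6, 9]
  N1 x:[13/2,37/2] y:[40/3,52/3] z:[-10,3] -> miss, prune
  N3 x:[3/2,35/2] y:[25/3,14] z:[-9/2,7/2] -> miss, prune
  N6 x:[23/2,43/2] y:[4,8] z:[-7/2,7/2] -> miss, prune
  N9 x:[11/2,11] y:[6,28/3] z:[-8,7] -> hit [6,7] leaf, test {P1(miss), P5(miss), P13(miss)}

Summary -> nodes [0, 1, 3, 6, 9]; box-tests=5; leaf-entries=1; first=miss

== RESULT ==
5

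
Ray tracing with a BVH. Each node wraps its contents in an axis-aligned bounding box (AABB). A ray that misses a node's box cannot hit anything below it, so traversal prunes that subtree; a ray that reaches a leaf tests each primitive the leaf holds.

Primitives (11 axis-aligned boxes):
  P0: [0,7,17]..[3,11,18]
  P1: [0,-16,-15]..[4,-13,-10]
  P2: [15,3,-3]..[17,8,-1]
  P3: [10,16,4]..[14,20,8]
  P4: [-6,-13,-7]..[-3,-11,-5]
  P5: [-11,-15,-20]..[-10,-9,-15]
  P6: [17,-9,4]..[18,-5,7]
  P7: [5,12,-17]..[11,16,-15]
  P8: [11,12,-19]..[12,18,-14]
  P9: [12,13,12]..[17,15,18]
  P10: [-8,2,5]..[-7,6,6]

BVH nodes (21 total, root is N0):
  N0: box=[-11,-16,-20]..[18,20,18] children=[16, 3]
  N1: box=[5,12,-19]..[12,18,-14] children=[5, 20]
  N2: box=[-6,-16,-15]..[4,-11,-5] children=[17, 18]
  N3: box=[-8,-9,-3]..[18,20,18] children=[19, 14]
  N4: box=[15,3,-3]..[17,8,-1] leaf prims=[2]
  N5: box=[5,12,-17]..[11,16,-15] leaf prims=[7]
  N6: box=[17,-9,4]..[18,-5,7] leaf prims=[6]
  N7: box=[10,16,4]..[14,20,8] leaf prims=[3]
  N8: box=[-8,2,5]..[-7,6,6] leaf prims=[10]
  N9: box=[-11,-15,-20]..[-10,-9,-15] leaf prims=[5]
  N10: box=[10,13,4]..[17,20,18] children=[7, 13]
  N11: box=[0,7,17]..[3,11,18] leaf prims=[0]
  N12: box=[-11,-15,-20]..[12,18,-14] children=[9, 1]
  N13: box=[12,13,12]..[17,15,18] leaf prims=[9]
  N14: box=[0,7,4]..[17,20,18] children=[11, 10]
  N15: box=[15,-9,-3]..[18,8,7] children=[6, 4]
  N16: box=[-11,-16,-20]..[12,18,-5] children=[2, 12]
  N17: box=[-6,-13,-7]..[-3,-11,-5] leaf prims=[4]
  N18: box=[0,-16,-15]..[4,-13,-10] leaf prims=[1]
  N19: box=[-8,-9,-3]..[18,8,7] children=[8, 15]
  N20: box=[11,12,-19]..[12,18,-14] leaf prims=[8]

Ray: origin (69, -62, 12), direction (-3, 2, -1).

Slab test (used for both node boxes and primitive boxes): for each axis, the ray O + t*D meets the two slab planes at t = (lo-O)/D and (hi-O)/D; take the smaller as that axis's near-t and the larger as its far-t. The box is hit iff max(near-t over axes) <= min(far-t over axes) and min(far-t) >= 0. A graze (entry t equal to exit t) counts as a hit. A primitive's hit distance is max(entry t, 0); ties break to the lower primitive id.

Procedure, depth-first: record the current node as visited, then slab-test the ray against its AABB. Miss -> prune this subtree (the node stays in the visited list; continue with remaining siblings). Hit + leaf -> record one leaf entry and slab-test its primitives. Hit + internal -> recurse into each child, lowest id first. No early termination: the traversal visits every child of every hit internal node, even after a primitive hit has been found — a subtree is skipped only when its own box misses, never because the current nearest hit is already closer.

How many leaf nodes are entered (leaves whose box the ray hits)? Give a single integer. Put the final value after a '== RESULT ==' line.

Trace the traversal:
N0 x:[17,80/3] y:[23,41] z:[-6,32] -> hit [23,80/3], descend [3, 16]
  N3 x:[17,77/3] y:[53/2,41] z:[-6,15] -> miss, prune
  N16 x:[19,80/3] y:[23,40] z:[17,32] -> hit [23,80/3], descend [2, 12]
    N2 x:[65/3,25] y:[23,51/2] z:[17,27] -> hit [23,25], descend [17, 18]
      N17 x:[24,25] y:[49/2,51/2] z:[17,19] -> miss, prune
      N18 x:[65/3,23] y:[23,49/2] z:[22,27] -> hit [23,23] leaf, test {P1@t=23}
    N12 x:[19,80/3] y:[47/2,40] z:[26,32] -> hit [26,80/3], descend [1, 9]
      N1 x:[19,64/3] y:[37,40] z:[26,31] -> miss, prune
      N9 x:[79/3,80/3] y:[47/2,53/2] z:[27,32] -> miss, prune

9 AABB tests over nodes [0, 3, 16, 2, 17, 18, 12, 1, 9]; 1 leaf entered; closest P1.

== RESULT ==
1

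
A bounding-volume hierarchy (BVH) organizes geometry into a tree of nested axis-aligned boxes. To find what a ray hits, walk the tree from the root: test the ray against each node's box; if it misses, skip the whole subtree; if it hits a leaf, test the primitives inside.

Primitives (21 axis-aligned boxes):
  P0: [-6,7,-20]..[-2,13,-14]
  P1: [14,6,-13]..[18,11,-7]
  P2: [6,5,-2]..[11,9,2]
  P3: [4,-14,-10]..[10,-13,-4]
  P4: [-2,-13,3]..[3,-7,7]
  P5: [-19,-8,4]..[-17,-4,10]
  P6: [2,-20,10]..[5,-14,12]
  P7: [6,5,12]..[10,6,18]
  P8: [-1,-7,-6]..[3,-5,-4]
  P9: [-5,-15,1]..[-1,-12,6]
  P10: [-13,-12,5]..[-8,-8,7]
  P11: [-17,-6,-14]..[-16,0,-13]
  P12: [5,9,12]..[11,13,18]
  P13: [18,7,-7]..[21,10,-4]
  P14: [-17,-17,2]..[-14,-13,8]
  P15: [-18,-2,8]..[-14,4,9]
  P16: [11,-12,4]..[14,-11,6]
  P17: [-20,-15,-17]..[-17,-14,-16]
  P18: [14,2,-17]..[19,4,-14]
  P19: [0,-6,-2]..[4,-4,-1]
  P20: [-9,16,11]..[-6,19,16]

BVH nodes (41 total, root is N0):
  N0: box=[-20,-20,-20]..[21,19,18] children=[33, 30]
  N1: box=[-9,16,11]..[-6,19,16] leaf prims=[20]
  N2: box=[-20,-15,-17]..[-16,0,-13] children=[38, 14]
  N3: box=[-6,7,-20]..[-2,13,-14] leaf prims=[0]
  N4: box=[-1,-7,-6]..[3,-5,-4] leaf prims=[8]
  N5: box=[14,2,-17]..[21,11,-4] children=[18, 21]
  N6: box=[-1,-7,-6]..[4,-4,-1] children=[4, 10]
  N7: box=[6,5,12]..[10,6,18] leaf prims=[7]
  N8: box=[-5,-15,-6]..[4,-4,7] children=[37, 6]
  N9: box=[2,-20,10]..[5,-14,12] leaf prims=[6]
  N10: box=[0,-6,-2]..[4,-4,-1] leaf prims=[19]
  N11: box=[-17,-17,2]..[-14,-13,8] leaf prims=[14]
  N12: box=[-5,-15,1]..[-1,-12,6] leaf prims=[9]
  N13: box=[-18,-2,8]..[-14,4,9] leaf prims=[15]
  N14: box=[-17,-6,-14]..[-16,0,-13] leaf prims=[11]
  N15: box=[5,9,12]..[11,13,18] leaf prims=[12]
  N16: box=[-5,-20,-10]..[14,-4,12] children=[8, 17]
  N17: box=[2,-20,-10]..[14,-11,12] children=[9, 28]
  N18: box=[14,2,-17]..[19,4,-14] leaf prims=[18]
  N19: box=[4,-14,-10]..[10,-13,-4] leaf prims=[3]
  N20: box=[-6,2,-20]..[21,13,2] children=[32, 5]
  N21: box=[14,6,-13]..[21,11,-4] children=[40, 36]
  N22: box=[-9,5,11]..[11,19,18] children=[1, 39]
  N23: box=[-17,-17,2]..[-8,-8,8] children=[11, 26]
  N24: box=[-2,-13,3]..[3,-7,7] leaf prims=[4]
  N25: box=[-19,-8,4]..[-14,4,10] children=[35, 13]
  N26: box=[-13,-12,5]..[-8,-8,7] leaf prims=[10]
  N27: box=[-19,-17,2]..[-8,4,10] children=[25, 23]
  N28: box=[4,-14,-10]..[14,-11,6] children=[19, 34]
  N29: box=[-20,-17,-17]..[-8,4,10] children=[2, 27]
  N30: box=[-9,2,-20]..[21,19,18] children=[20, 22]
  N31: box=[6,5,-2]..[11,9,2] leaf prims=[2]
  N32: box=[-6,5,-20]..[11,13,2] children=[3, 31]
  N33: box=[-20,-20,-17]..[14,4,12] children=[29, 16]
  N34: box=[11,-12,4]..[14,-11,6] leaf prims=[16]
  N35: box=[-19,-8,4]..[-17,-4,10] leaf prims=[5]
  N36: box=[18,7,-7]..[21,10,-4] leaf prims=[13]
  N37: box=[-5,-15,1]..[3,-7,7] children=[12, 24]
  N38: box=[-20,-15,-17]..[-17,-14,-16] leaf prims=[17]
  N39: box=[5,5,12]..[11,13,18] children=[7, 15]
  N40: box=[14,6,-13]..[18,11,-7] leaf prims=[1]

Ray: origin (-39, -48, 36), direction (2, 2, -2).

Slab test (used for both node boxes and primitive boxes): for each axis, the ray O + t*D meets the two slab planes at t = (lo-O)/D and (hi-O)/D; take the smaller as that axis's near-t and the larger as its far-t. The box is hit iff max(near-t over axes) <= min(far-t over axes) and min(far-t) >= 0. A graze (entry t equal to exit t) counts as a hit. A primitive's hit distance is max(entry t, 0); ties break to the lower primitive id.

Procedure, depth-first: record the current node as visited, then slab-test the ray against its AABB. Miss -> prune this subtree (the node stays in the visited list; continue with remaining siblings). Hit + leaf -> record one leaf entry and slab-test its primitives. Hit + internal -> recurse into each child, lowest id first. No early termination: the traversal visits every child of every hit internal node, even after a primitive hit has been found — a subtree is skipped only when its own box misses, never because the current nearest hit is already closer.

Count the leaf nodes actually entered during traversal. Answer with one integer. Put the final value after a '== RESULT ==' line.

Walk:
N0 x:[19/2,30] y:[14,67/2] z:[9,28] -> hit [14,28], descend [30, 33]
  N30 x:[15,30] y:[25,67/2] z:[9,28] -> hit [25,28], descend [20, 22]
    N20 x:[33/2,30] y:[25,61/2] z:[17,28] -> hit [25,28], descend [5, 32]
      N5 x:[53/2,30] y:[25,59/2] z:[20,53/2] -> hit [53/2,53/2], descend [18, 21]
        N18 x:[53/2,29] y:[25,26] z:[25,53/2] -> miss, prune
        N21 x:[53/2,30] y:[27,59/2] z:[20,49/2] -> miss, prune
      N32 x:[33/2,25] y:[53/2,61/2] z:[17,28] -> miss, prune
    N22 x:[15,25] y:[53/2,67/2] z:[9,25/2] -> miss, prune
  N33 x:[19/2,53/2] y:[14,26] z:[12,53/2] -> hit [14,26], descend [16, 29]
    N16 x:[17,53/2] y:[14,22] z:[12,23] -> hit [17,22], descend [8, 17]
      N8 x:[17,43/2] y:[33/2,22] z:[29/2,21] -> hit [17,21], descend [6, 37]
        N6 x:[19,43/2] y:[41/2,22] z:[37/2,21] -> hit [41/2,21], descend [4, 10]
          N4 x:[19,21] y:[41/2,43/2] z:[20,21] -> hit [41/2,21] leaf, test {P8@t=41/2}
          N10 x:[39/2,43/2] y:[21,22] z:[37/2,19] -> miss, prune
        N37 x:[17,21] y:[33/2,41/2] z:[29/2,35/2] -> hit [17,35/2], descend [12, 24]
          N12 x:[17,19] y:[33/2,18] z:[15,35/2] -> hit [17,35/2] leaf, test {P9@t=17}
          N24 x:[37/2,21] y:[35/2,41/2] z:[29/2,33/2] -> miss, prune
      N17 x:[41/2,53/2] y:[14,37/2] z:[12,23] -> miss, prune
    N29 x:[19/2,31/2] y:[31/2,26] z:[13,53/2] -> hit [31/2,31/2], descend [2, 27]
      N2 x:[19/2,23/2] y:[33/2,24] z:[49/2,53/2] -> miss, prune
      N27 x:[10,31/2] y:[31/2,26] z:[13,17] -> hit [31/2,31/2], descend [23, 25]
        N23 x:[11,31/2] y:[31/2,20] z:[14,17] -> hit [31/2,31/2], descend [11, 26]
          N11 x:[11,25/2] y:[31/2,35/2] z:[14,17] -> miss, prune
          N26 x:[13,31/2] y:[18,20] z:[29/2,31/2] -> miss, prune
        N25 x:[10,25/2] y:[20,26] z:[13,16] -> miss, prune

Visited [0, 30, 20, 5, 18, 21, 32, 22, 33, 16, 8, 6, 4, 10, 37, 12, 24, 17, 29, 2, 27, 23, 11, 26, 25]. Tests: 25 box, 2 leaf. Nearest: P9.

== RESULT ==
2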